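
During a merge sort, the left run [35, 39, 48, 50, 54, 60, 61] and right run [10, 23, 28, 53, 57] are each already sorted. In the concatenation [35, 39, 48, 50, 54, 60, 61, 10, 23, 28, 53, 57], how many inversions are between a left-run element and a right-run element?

For each element r of the right run, count left-run elements greater than r:
r = 10: 35, 39, 48, 50, 54, 60, 61 → 7
r = 23: 35, 39, 48, 50, 54, 60, 61 → 7
r = 28: 35, 39, 48, 50, 54, 60, 61 → 7
r = 53: 54, 60, 61 → 3
r = 57: 60, 61 → 2
Cross-inversions: 7 + 7 + 7 + 3 + 2 = 26

26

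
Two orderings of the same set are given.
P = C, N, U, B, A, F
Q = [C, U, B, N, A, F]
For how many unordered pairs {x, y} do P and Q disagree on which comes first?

2

Assign each item its position (1..6) in the first ordering, then rewrite the second ordering as that position sequence:
positions: C→1, N→2, U→3, B→4, A→5, F→6
second ordering as positions: [1, 3, 4, 2, 5, 6]
Discordant pairs = inversions in this position sequence.
1: 0
3: 2 → 1
4: 2 → 1
2: 0
5: 0
6: 0
Total: 0 + 1 + 1 + 0 + 0 + 0 = 2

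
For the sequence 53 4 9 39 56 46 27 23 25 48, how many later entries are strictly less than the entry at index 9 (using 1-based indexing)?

0

The element at index 9 is 25.
Elements after it: 48
None of them are smaller than 25.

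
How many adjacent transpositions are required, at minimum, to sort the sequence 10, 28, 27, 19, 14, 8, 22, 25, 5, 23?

Minimum adjacent swaps = number of inversions (each swap of adjacent out-of-order elements removes one inversion and no swap can remove more).
Count inversions — for each element, later elements that are smaller:
10: 8, 5 → 2
28: 27, 19, 14, 8, 22, 25, 5, 23 → 8
27: 19, 14, 8, 22, 25, 5, 23 → 7
19: 14, 8, 5 → 3
14: 8, 5 → 2
8: 5 → 1
22: 5 → 1
25: 5, 23 → 2
5: none → 0
23: none → 0
Total inversions: 2 + 8 + 7 + 3 + 2 + 1 + 1 + 2 + 0 + 0 = 26

26 adjacent swaps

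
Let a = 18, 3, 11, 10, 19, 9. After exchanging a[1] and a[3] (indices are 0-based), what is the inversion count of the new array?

Positions 1 and 3 hold 3 and 10; after swapping, the array is [18, 10, 11, 3, 19, 9].
Sweep left to right; for each value list the smaller values that follow it:
18: 4
10: 2
11: 2
3: 0
19: 1
9: 0
Sum: 4 + 2 + 2 + 0 + 1 + 0 = 9

9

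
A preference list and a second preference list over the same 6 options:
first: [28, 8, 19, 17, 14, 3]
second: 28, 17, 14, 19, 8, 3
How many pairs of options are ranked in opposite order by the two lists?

5 pairs

Assign each item its position (1..6) in the first ordering, then rewrite the second ordering as that position sequence:
positions: 28→1, 8→2, 19→3, 17→4, 14→5, 3→6
second ordering as positions: [1, 4, 5, 3, 2, 6]
Discordant pairs = inversions in this position sequence.
1: 0
4: 3, 2 → 2
5: 3, 2 → 2
3: 2 → 1
2: 0
6: 0
Total: 0 + 2 + 2 + 1 + 0 + 0 = 5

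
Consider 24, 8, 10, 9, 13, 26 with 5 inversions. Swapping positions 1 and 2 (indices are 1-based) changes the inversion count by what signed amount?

-1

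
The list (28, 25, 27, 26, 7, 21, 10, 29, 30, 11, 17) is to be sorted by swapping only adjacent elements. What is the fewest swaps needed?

Swaps: 31

Minimum adjacent swaps = number of inversions (each swap of adjacent out-of-order elements removes one inversion and no swap can remove more).
Count inversions — for each element, later elements that are smaller:
28: 25, 27, 26, 7, 21, 10, 11, 17 → 8
25: 7, 21, 10, 11, 17 → 5
27: 26, 7, 21, 10, 11, 17 → 6
26: 7, 21, 10, 11, 17 → 5
7: none → 0
21: 10, 11, 17 → 3
10: none → 0
29: 11, 17 → 2
30: 11, 17 → 2
11: none → 0
17: none → 0
Total inversions: 8 + 5 + 6 + 5 + 0 + 3 + 0 + 2 + 2 + 0 + 0 = 31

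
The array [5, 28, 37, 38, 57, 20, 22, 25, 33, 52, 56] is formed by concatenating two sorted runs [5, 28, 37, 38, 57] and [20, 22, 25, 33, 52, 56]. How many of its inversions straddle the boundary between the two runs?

17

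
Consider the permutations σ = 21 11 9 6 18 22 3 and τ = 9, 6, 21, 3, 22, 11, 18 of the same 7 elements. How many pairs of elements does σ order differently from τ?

9 discordant pairs

Assign each item its position (1..7) in the first ordering, then rewrite the second ordering as that position sequence:
positions: 21→1, 11→2, 9→3, 6→4, 18→5, 22→6, 3→7
second ordering as positions: [3, 4, 1, 7, 6, 2, 5]
Discordant pairs = inversions in this position sequence.
3: 1, 2 → 2
4: 1, 2 → 2
1: 0
7: 6, 2, 5 → 3
6: 2, 5 → 2
2: 0
5: 0
Total: 2 + 2 + 0 + 3 + 2 + 0 + 0 = 9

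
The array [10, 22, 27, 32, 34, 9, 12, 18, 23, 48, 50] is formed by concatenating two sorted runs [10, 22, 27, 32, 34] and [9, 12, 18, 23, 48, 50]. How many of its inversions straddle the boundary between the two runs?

Take each right-half value and tally the left-half values above it:
r = 9: 10, 22, 27, 32, 34 → 5
r = 12: 22, 27, 32, 34 → 4
r = 18: 22, 27, 32, 34 → 4
r = 23: 27, 32, 34 → 3
r = 48: none → 0
r = 50: none → 0
Cross-inversions: 5 + 4 + 4 + 3 + 0 + 0 = 16

16 split inversions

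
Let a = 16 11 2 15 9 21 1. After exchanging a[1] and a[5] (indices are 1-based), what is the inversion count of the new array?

Inversions: 8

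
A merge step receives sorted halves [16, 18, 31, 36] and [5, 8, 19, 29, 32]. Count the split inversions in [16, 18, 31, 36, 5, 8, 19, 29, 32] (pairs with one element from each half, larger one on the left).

Split inversions: 13

Count, for every r in R, how many entries of L exceed r:
r = 5: 16, 18, 31, 36 → 4
r = 8: 16, 18, 31, 36 → 4
r = 19: 31, 36 → 2
r = 29: 31, 36 → 2
r = 32: 36 → 1
Cross-inversions: 4 + 4 + 2 + 2 + 1 = 13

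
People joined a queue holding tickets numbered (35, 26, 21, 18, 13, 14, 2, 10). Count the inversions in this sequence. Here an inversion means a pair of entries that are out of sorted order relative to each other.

For each element, count later entries that are smaller:
35: 7
26: 6
21: 5
18: 4
13: 2
14: 2
2: 0
10: 0
Sum: 7 + 6 + 5 + 4 + 2 + 2 + 0 + 0 = 26

26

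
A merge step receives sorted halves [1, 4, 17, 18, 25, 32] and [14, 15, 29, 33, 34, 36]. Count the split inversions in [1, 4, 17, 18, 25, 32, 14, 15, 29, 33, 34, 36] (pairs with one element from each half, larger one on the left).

There are 9 split inversions.

Count, for every r in R, how many entries of L exceed r:
r = 14: 17, 18, 25, 32 → 4
r = 15: 17, 18, 25, 32 → 4
r = 29: 32 → 1
r = 33: none → 0
r = 34: none → 0
r = 36: none → 0
Cross-inversions: 4 + 4 + 1 + 0 + 0 + 0 = 9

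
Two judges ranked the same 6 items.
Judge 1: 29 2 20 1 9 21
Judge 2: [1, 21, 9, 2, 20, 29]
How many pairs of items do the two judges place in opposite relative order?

12

Assign each item its position (1..6) in the first ordering, then rewrite the second ordering as that position sequence:
positions: 29→1, 2→2, 20→3, 1→4, 9→5, 21→6
second ordering as positions: [4, 6, 5, 2, 3, 1]
Discordant pairs = inversions in this position sequence.
4: 2, 3, 1 → 3
6: 5, 2, 3, 1 → 4
5: 2, 3, 1 → 3
2: 1 → 1
3: 1 → 1
1: 0
Total: 3 + 4 + 3 + 1 + 1 + 0 = 12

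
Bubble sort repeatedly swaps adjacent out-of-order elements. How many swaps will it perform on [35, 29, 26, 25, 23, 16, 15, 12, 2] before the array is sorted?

36

Minimum adjacent swaps = number of inversions (each swap of adjacent out-of-order elements removes one inversion and no swap can remove more).
Count inversions — for each element, later elements that are smaller:
35: 29, 26, 25, 23, 16, 15, 12, 2 → 8
29: 26, 25, 23, 16, 15, 12, 2 → 7
26: 25, 23, 16, 15, 12, 2 → 6
25: 23, 16, 15, 12, 2 → 5
23: 16, 15, 12, 2 → 4
16: 15, 12, 2 → 3
15: 12, 2 → 2
12: 2 → 1
2: none → 0
Total inversions: 8 + 7 + 6 + 5 + 4 + 3 + 2 + 1 + 0 = 36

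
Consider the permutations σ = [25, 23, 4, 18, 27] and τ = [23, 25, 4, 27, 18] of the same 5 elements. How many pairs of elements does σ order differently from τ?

Assign each item its position (1..5) in the first ordering, then rewrite the second ordering as that position sequence:
positions: 25→1, 23→2, 4→3, 18→4, 27→5
second ordering as positions: [2, 1, 3, 5, 4]
Discordant pairs = inversions in this position sequence.
2: 1 → 1
1: 0
3: 0
5: 4 → 1
4: 0
Total: 1 + 0 + 0 + 1 + 0 = 2

2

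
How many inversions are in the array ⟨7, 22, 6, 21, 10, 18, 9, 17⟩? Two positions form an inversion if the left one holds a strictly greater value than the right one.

14 inversions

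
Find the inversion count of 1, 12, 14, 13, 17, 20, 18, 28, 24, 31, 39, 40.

3 inversions

Sweep left to right; for each value list the smaller values that follow it:
1: 0
12: 0
14: 1
13: 0
17: 0
20: 1
18: 0
28: 1
24: 0
31: 0
39: 0
40: 0
Sum: 0 + 0 + 1 + 0 + 0 + 1 + 0 + 1 + 0 + 0 + 0 + 0 = 3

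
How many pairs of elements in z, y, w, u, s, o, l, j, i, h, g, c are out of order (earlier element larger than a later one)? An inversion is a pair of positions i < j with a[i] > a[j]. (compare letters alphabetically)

Sweep left to right; for each value list the smaller values that follow it:
z: 11
y: 10
w: 9
u: 8
s: 7
o: 6
l: 5
j: 4
i: 3
h: 2
g: 1
c: 0
Sum: 11 + 10 + 9 + 8 + 7 + 6 + 5 + 4 + 3 + 2 + 1 + 0 = 66

Inversions: 66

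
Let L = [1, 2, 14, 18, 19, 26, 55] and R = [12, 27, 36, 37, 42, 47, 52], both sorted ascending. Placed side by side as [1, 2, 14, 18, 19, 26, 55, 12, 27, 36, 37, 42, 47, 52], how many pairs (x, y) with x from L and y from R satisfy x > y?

For each element r of the right run, count left-run elements greater than r:
r = 12: 14, 18, 19, 26, 55 → 5
r = 27: 55 → 1
r = 36: 55 → 1
r = 37: 55 → 1
r = 42: 55 → 1
r = 47: 55 → 1
r = 52: 55 → 1
Cross-inversions: 5 + 1 + 1 + 1 + 1 + 1 + 1 = 11

11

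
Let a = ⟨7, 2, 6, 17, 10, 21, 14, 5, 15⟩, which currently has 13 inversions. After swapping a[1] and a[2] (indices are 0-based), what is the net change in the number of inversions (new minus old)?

+1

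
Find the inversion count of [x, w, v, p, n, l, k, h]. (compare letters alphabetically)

For each element, count later entries that are smaller:
x → w, v, p, n, l, k, h → 7
w → v, p, n, l, k, h → 6
v → p, n, l, k, h → 5
p → n, l, k, h → 4
n → l, k, h → 3
l → k, h → 2
k → h → 1
h → none → 0
Sum: 7 + 6 + 5 + 4 + 3 + 2 + 1 + 0 = 28

28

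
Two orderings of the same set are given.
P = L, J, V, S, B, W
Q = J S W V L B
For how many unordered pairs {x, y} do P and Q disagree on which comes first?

Disagreeing pairs: 7

Assign each item its position (1..6) in the first ordering, then rewrite the second ordering as that position sequence:
positions: L→1, J→2, V→3, S→4, B→5, W→6
second ordering as positions: [2, 4, 6, 3, 1, 5]
Discordant pairs = inversions in this position sequence.
2: 1 → 1
4: 3, 1 → 2
6: 3, 1, 5 → 3
3: 1 → 1
1: 0
5: 0
Total: 1 + 2 + 3 + 1 + 0 + 0 = 7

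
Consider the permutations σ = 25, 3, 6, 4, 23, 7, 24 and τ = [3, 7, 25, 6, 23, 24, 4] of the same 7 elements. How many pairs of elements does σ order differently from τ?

There are 7 discordant pairs.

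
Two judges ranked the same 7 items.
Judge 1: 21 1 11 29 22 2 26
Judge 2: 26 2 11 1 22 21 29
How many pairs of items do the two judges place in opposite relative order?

Assign each item its position (1..7) in the first ordering, then rewrite the second ordering as that position sequence:
positions: 21→1, 1→2, 11→3, 29→4, 22→5, 2→6, 26→7
second ordering as positions: [7, 6, 3, 2, 5, 1, 4]
Discordant pairs = inversions in this position sequence.
7: 6, 3, 2, 5, 1, 4 → 6
6: 3, 2, 5, 1, 4 → 5
3: 2, 1 → 2
2: 1 → 1
5: 1, 4 → 2
1: 0
4: 0
Total: 6 + 5 + 2 + 1 + 2 + 0 + 0 = 16

16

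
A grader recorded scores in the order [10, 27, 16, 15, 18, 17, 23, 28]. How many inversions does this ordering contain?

Sweep left to right; for each value list the smaller values that follow it:
10: 0
27: 5
16: 1
15: 0
18: 1
17: 0
23: 0
28: 0
Sum: 0 + 5 + 1 + 0 + 1 + 0 + 0 + 0 = 7

7 out-of-order pairs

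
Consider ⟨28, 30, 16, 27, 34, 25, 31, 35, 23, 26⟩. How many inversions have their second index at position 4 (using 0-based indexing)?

0 such elements

The element at index 4 is 34.
Elements before it: 28, 30, 16, 27
None of them are larger than 34.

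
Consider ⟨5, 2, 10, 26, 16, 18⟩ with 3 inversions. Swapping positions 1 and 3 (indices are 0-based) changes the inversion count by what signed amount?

+3

Positions 1 and 3 hold 2 and 26; after swapping, the array is [5, 26, 10, 2, 16, 18].
For each element, count later entries that are smaller:
5: 1
26: 4
10: 1
2: 0
16: 0
18: 0
Sum: 1 + 4 + 1 + 0 + 0 + 0 = 6
Change: 6 − 3 = +3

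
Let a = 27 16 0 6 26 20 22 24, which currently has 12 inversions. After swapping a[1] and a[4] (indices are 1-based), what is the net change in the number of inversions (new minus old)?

Positions 1 and 4 hold 27 and 6; after swapping, the array is [6, 16, 0, 27, 26, 20, 22, 24].
Count, for each position, how many later elements it exceeds:
6: 1
16: 1
0: 0
27: 4
26: 3
20: 0
22: 0
24: 0
Sum: 1 + 1 + 0 + 4 + 3 + 0 + 0 + 0 = 9
Change: 9 − 12 = -3

-3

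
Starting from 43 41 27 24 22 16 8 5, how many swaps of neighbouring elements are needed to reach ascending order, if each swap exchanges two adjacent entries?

The minimum number of adjacent swaps to sort an array equals its inversion count, since every such swap removes exactly one inversion.
Count inversions — for each element, later elements that are smaller:
43: 41, 27, 24, 22, 16, 8, 5 → 7
41: 27, 24, 22, 16, 8, 5 → 6
27: 24, 22, 16, 8, 5 → 5
24: 22, 16, 8, 5 → 4
22: 16, 8, 5 → 3
16: 8, 5 → 2
8: 5 → 1
5: none → 0
Total inversions: 7 + 6 + 5 + 4 + 3 + 2 + 1 + 0 = 28

28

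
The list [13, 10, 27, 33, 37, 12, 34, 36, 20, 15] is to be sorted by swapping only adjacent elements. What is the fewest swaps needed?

Swaps: 18

Minimum adjacent swaps = number of inversions (each swap of adjacent out-of-order elements removes one inversion and no swap can remove more).
Count inversions — for each element, later elements that are smaller:
13: 10, 12 → 2
10: none → 0
27: 12, 20, 15 → 3
33: 12, 20, 15 → 3
37: 12, 34, 36, 20, 15 → 5
12: none → 0
34: 20, 15 → 2
36: 20, 15 → 2
20: 15 → 1
15: none → 0
Total inversions: 2 + 0 + 3 + 3 + 5 + 0 + 2 + 2 + 1 + 0 = 18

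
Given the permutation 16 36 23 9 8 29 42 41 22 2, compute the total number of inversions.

24

Element-by-element contributions:
16 → 9, 8, 2 → 3
36 → 23, 9, 8, 29, 22, 2 → 6
23 → 9, 8, 22, 2 → 4
9 → 8, 2 → 2
8 → 2 → 1
29 → 22, 2 → 2
42 → 41, 22, 2 → 3
41 → 22, 2 → 2
22 → 2 → 1
2 → none → 0
Sum: 3 + 6 + 4 + 2 + 1 + 2 + 3 + 2 + 1 + 0 = 24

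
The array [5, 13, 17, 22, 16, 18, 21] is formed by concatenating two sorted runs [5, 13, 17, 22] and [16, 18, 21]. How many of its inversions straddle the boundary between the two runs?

4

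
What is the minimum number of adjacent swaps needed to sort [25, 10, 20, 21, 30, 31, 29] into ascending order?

Adjacent swaps: 5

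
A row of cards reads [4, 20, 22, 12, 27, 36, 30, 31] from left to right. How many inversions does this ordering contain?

4

Sweep left to right; for each value list the smaller values that follow it:
4: 0
20: 1
22: 1
12: 0
27: 0
36: 2
30: 0
31: 0
Sum: 0 + 1 + 1 + 0 + 0 + 2 + 0 + 0 = 4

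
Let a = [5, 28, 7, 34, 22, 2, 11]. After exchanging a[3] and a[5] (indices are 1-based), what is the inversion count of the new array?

Positions 3 and 5 hold 7 and 22; after swapping, the array is [5, 28, 22, 34, 7, 2, 11].
For each element, count later entries that are smaller:
5: 1
28: 4
22: 3
34: 3
7: 1
2: 0
11: 0
Sum: 1 + 4 + 3 + 3 + 1 + 0 + 0 = 12

12 inversions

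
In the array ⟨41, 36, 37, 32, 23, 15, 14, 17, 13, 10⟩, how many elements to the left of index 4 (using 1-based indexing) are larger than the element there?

The element at index 4 is 32.
Elements before it: 41, 36, 37
Those larger than 32: 41, 36, 37

3 such elements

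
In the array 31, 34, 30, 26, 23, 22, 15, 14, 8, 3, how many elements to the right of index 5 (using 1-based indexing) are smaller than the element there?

The element at index 5 is 23.
Elements after it: 22, 15, 14, 8, 3
Those smaller than 23: 22, 15, 14, 8, 3

5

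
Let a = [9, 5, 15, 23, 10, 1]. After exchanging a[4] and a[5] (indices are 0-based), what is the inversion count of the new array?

Positions 4 and 5 hold 10 and 1; after swapping, the array is [9, 5, 15, 23, 1, 10].
Count, for each position, how many later elements it exceeds:
9: 2
5: 1
15: 2
23: 2
1: 0
10: 0
Sum: 2 + 1 + 2 + 2 + 0 + 0 = 7

There are 7 inversions.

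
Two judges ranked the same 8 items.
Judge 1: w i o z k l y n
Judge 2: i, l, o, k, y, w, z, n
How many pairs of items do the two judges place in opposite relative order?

10

Assign each item its position (1..8) in the first ordering, then rewrite the second ordering as that position sequence:
positions: w→1, i→2, o→3, z→4, k→5, l→6, y→7, n→8
second ordering as positions: [2, 6, 3, 5, 7, 1, 4, 8]
Discordant pairs = inversions in this position sequence.
2: 1 → 1
6: 3, 5, 1, 4 → 4
3: 1 → 1
5: 1, 4 → 2
7: 1, 4 → 2
1: 0
4: 0
8: 0
Total: 1 + 4 + 1 + 2 + 2 + 0 + 0 + 0 = 10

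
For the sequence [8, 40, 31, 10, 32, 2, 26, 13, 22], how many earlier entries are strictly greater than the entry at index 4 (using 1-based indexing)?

2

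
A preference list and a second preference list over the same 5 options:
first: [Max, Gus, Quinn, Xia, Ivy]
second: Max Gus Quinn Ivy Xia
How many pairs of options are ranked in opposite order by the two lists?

1 pair

Assign each item its position (1..5) in the first ordering, then rewrite the second ordering as that position sequence:
positions: Max→1, Gus→2, Quinn→3, Xia→4, Ivy→5
second ordering as positions: [1, 2, 3, 5, 4]
Discordant pairs = inversions in this position sequence.
1: 0
2: 0
3: 0
5: 4 → 1
4: 0
Total: 0 + 0 + 0 + 1 + 0 = 1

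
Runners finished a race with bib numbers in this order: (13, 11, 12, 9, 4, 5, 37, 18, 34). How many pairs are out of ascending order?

There are 15 inversions.

Sweep left to right; for each value list the smaller values that follow it:
13 → 11, 12, 9, 4, 5 → 5
11 → 9, 4, 5 → 3
12 → 9, 4, 5 → 3
9 → 4, 5 → 2
4 → none → 0
5 → none → 0
37 → 18, 34 → 2
18 → none → 0
34 → none → 0
Sum: 5 + 3 + 3 + 2 + 0 + 0 + 2 + 0 + 0 = 15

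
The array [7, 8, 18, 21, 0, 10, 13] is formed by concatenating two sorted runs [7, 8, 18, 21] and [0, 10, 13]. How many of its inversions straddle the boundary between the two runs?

8

For each element r of the right run, count left-run elements greater than r:
r = 0: 7, 8, 18, 21 → 4
r = 10: 18, 21 → 2
r = 13: 18, 21 → 2
Cross-inversions: 4 + 2 + 2 = 8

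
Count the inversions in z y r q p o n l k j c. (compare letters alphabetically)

55 out-of-order pairs

For each element, count later entries that are smaller:
z: 10
y: 9
r: 8
q: 7
p: 6
o: 5
n: 4
l: 3
k: 2
j: 1
c: 0
Sum: 10 + 9 + 8 + 7 + 6 + 5 + 4 + 3 + 2 + 1 + 0 = 55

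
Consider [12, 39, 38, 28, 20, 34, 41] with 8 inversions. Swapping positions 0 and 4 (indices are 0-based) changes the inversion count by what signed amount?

Positions 0 and 4 hold 12 and 20; after swapping, the array is [20, 39, 38, 28, 12, 34, 41].
For each element, count later entries that are smaller:
20 → 12 → 1
39 → 38, 28, 12, 34 → 4
38 → 28, 12, 34 → 3
28 → 12 → 1
12 → none → 0
34 → none → 0
41 → none → 0
Sum: 1 + 4 + 3 + 1 + 0 + 0 + 0 = 9
Change: 9 − 8 = +1

+1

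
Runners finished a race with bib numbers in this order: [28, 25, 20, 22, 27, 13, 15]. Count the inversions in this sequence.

16

Sweep left to right; for each value list the smaller values that follow it:
28: 6
25: 4
20: 2
22: 2
27: 2
13: 0
15: 0
Sum: 6 + 4 + 2 + 2 + 2 + 0 + 0 = 16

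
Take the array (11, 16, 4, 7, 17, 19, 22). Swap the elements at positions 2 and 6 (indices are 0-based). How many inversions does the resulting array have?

Positions 2 and 6 hold 4 and 22; after swapping, the array is [11, 16, 22, 7, 17, 19, 4].
Count, for each position, how many later elements it exceeds:
11 → 7, 4 → 2
16 → 7, 4 → 2
22 → 7, 17, 19, 4 → 4
7 → 4 → 1
17 → 4 → 1
19 → 4 → 1
4 → none → 0
Sum: 2 + 2 + 4 + 1 + 1 + 1 + 0 = 11

11 inversions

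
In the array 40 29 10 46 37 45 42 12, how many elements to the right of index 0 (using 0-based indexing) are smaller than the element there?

The element at index 0 is 40.
Elements after it: 29, 10, 46, 37, 45, 42, 12
Those smaller than 40: 29, 10, 37, 12

4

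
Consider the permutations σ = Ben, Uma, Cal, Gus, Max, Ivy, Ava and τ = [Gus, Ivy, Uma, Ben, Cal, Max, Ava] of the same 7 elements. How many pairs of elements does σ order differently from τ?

There are 8 discordant pairs.

Assign each item its position (1..7) in the first ordering, then rewrite the second ordering as that position sequence:
positions: Ben→1, Uma→2, Cal→3, Gus→4, Max→5, Ivy→6, Ava→7
second ordering as positions: [4, 6, 2, 1, 3, 5, 7]
Discordant pairs = inversions in this position sequence.
4: 2, 1, 3 → 3
6: 2, 1, 3, 5 → 4
2: 1 → 1
1: 0
3: 0
5: 0
7: 0
Total: 3 + 4 + 1 + 0 + 0 + 0 + 0 = 8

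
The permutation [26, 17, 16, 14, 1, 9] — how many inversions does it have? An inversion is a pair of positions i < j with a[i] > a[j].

There are 14 inversions.

For each element, count later entries that are smaller:
26: 5
17: 4
16: 3
14: 2
1: 0
9: 0
Sum: 5 + 4 + 3 + 2 + 0 + 0 = 14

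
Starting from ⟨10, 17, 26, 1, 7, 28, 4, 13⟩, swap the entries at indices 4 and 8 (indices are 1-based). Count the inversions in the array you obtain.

19 inversions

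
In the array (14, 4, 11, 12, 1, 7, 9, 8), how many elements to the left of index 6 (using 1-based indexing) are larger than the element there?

The element at index 6 is 7.
Elements before it: 14, 4, 11, 12, 1
Those larger than 7: 14, 11, 12

3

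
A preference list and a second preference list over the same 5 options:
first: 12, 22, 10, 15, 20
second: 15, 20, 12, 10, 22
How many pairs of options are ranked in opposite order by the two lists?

Assign each item its position (1..5) in the first ordering, then rewrite the second ordering as that position sequence:
positions: 12→1, 22→2, 10→3, 15→4, 20→5
second ordering as positions: [4, 5, 1, 3, 2]
Discordant pairs = inversions in this position sequence.
4: 1, 3, 2 → 3
5: 1, 3, 2 → 3
1: 0
3: 2 → 1
2: 0
Total: 3 + 3 + 0 + 1 + 0 = 7

7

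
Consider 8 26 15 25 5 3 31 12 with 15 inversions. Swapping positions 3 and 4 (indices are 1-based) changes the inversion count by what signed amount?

Positions 3 and 4 hold 15 and 25; after swapping, the array is [8, 26, 25, 15, 5, 3, 31, 12].
Count, for each position, how many later elements it exceeds:
8 → 5, 3 → 2
26 → 25, 15, 5, 3, 12 → 5
25 → 15, 5, 3, 12 → 4
15 → 5, 3, 12 → 3
5 → 3 → 1
3 → none → 0
31 → 12 → 1
12 → none → 0
Sum: 2 + 5 + 4 + 3 + 1 + 0 + 1 + 0 = 16
Change: 16 − 15 = +1

+1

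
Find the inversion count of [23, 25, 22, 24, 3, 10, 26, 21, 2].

For each element, count later entries that are smaller:
23 → 22, 3, 10, 21, 2 → 5
25 → 22, 24, 3, 10, 21, 2 → 6
22 → 3, 10, 21, 2 → 4
24 → 3, 10, 21, 2 → 4
3 → 2 → 1
10 → 2 → 1
26 → 21, 2 → 2
21 → 2 → 1
2 → none → 0
Sum: 5 + 6 + 4 + 4 + 1 + 1 + 2 + 1 + 0 = 24

24 inversions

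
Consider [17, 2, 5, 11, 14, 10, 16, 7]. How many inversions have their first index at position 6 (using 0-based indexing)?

The element at index 6 is 16.
Elements after it: 7
Those smaller than 16: 7

1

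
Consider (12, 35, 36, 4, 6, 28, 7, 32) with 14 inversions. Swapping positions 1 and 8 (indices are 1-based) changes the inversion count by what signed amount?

Positions 1 and 8 hold 12 and 32; after swapping, the array is [32, 35, 36, 4, 6, 28, 7, 12].
Element-by-element contributions:
32: 5
35: 5
36: 5
4: 0
6: 0
28: 2
7: 0
12: 0
Sum: 5 + 5 + 5 + 0 + 0 + 2 + 0 + 0 = 17
Change: 17 − 14 = +3

+3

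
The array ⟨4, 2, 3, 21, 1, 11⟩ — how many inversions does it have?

7 inversions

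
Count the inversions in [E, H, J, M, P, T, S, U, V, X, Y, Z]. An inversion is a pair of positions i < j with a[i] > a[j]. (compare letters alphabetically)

1

Count, for each position, how many later elements it exceeds:
E: 0
H: 0
J: 0
M: 0
P: 0
T: 1
S: 0
U: 0
V: 0
X: 0
Y: 0
Z: 0
Sum: 0 + 0 + 0 + 0 + 0 + 1 + 0 + 0 + 0 + 0 + 0 + 0 = 1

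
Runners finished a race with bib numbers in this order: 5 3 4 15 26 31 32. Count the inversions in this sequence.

2 out-of-order pairs

Out-of-order index pairs (0-indexed):
(0,1): 5 > 3
(0,2): 5 > 4
That's 2 pairs.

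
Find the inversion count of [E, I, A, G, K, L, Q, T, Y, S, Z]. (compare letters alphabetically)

Element-by-element contributions:
E → A → 1
I → A, G → 2
A → none → 0
G → none → 0
K → none → 0
L → none → 0
Q → none → 0
T → S → 1
Y → S → 1
S → none → 0
Z → none → 0
Sum: 1 + 2 + 0 + 0 + 0 + 0 + 0 + 1 + 1 + 0 + 0 = 5

5 out-of-order pairs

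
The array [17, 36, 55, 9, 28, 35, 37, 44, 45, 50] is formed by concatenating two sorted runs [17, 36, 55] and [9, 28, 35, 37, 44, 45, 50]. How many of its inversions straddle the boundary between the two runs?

Take each right-half value and tally the left-half values above it:
r = 9: 17, 36, 55 → 3
r = 28: 36, 55 → 2
r = 35: 36, 55 → 2
r = 37: 55 → 1
r = 44: 55 → 1
r = 45: 55 → 1
r = 50: 55 → 1
Cross-inversions: 3 + 2 + 2 + 1 + 1 + 1 + 1 = 11

11 cross-inversions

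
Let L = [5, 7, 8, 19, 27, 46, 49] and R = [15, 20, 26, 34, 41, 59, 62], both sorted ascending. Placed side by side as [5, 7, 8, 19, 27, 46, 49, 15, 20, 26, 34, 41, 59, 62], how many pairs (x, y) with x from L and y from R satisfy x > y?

For each element r of the right run, count left-run elements greater than r:
r = 15: 19, 27, 46, 49 → 4
r = 20: 27, 46, 49 → 3
r = 26: 27, 46, 49 → 3
r = 34: 46, 49 → 2
r = 41: 46, 49 → 2
r = 59: none → 0
r = 62: none → 0
Cross-inversions: 4 + 3 + 3 + 2 + 2 + 0 + 0 = 14

Cross-inversions: 14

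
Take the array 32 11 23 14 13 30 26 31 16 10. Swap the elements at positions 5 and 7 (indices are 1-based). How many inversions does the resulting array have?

Positions 5 and 7 hold 13 and 26; after swapping, the array is [32, 11, 23, 14, 26, 30, 13, 31, 16, 10].
For each element, count later entries that are smaller:
32 → 11, 23, 14, 26, 30, 13, 31, 16, 10 → 9
11 → 10 → 1
23 → 14, 13, 16, 10 → 4
14 → 13, 10 → 2
26 → 13, 16, 10 → 3
30 → 13, 16, 10 → 3
13 → 10 → 1
31 → 16, 10 → 2
16 → 10 → 1
10 → none → 0
Sum: 9 + 1 + 4 + 2 + 3 + 3 + 1 + 2 + 1 + 0 = 26

26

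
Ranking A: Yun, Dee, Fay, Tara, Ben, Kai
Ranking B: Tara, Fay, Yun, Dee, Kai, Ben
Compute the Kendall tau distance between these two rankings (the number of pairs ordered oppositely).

6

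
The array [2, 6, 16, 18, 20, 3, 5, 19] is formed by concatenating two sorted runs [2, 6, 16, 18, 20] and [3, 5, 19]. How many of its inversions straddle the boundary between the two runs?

For each element r of the right run, count left-run elements greater than r:
r = 3: 6, 16, 18, 20 → 4
r = 5: 6, 16, 18, 20 → 4
r = 19: 20 → 1
Cross-inversions: 4 + 4 + 1 = 9

9 split inversions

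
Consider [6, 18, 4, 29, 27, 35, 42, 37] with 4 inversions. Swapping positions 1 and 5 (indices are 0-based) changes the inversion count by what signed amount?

Positions 1 and 5 hold 18 and 35; after swapping, the array is [6, 35, 4, 29, 27, 18, 42, 37].
Count, for each position, how many later elements it exceeds:
6: 1
35: 4
4: 0
29: 2
27: 1
18: 0
42: 1
37: 0
Sum: 1 + 4 + 0 + 2 + 1 + 0 + 1 + 0 = 9
Change: 9 − 4 = +5

+5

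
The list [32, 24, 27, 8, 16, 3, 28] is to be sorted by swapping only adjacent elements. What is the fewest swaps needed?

Swaps: 14

The minimum number of adjacent swaps to sort an array equals its inversion count, since every such swap removes exactly one inversion.
Count inversions — for each element, later elements that are smaller:
32: 24, 27, 8, 16, 3, 28 → 6
24: 8, 16, 3 → 3
27: 8, 16, 3 → 3
8: 3 → 1
16: 3 → 1
3: none → 0
28: none → 0
Total inversions: 6 + 3 + 3 + 1 + 1 + 0 + 0 = 14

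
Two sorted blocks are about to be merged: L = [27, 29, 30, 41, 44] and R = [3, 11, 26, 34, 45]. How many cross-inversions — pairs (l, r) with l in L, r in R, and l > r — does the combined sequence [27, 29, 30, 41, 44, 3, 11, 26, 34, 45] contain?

17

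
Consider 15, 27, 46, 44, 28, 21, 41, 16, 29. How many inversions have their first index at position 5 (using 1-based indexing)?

The element at index 5 is 28.
Elements after it: 21, 41, 16, 29
Those smaller than 28: 21, 16

2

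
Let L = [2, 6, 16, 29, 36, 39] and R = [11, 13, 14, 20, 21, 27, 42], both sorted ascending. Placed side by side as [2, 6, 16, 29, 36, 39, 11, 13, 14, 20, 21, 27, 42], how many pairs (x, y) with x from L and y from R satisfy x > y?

21

Count, for every r in R, how many entries of L exceed r:
r = 11: 16, 29, 36, 39 → 4
r = 13: 16, 29, 36, 39 → 4
r = 14: 16, 29, 36, 39 → 4
r = 20: 29, 36, 39 → 3
r = 21: 29, 36, 39 → 3
r = 27: 29, 36, 39 → 3
r = 42: none → 0
Cross-inversions: 4 + 4 + 4 + 3 + 3 + 3 + 0 = 21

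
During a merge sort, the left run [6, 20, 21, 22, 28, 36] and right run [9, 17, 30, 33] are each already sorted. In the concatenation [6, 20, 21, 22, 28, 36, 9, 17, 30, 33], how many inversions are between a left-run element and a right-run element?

For each element r of the right run, count left-run elements greater than r:
r = 9: 20, 21, 22, 28, 36 → 5
r = 17: 20, 21, 22, 28, 36 → 5
r = 30: 36 → 1
r = 33: 36 → 1
Cross-inversions: 5 + 5 + 1 + 1 = 12

12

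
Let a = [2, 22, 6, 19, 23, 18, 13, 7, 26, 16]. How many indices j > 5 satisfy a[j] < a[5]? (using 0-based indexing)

The element at index 5 is 18.
Elements after it: 13, 7, 26, 16
Those smaller than 18: 13, 7, 16

3 such elements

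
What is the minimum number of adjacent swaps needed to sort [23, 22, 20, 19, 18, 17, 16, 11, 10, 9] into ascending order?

45

Each adjacent swap fixes exactly one inversion, so the minimum swap count equals the number of inversions.
Count inversions — for each element, later elements that are smaller:
23: 22, 20, 19, 18, 17, 16, 11, 10, 9 → 9
22: 20, 19, 18, 17, 16, 11, 10, 9 → 8
20: 19, 18, 17, 16, 11, 10, 9 → 7
19: 18, 17, 16, 11, 10, 9 → 6
18: 17, 16, 11, 10, 9 → 5
17: 16, 11, 10, 9 → 4
16: 11, 10, 9 → 3
11: 10, 9 → 2
10: 9 → 1
9: none → 0
Total inversions: 9 + 8 + 7 + 6 + 5 + 4 + 3 + 2 + 1 + 0 = 45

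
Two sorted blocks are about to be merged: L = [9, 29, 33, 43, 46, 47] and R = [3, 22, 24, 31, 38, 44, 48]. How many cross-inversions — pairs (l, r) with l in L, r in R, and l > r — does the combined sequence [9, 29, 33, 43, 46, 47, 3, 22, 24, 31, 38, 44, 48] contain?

25 split inversions

For each element r of the right run, count left-run elements greater than r:
r = 3: 9, 29, 33, 43, 46, 47 → 6
r = 22: 29, 33, 43, 46, 47 → 5
r = 24: 29, 33, 43, 46, 47 → 5
r = 31: 33, 43, 46, 47 → 4
r = 38: 43, 46, 47 → 3
r = 44: 46, 47 → 2
r = 48: none → 0
Cross-inversions: 6 + 5 + 5 + 4 + 3 + 2 + 0 = 25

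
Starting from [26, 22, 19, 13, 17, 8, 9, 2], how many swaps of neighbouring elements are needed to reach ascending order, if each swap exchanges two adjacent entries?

26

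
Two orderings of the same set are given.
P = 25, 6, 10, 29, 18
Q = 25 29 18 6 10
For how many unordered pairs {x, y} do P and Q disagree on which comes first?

There are 4 disagreeing pairs.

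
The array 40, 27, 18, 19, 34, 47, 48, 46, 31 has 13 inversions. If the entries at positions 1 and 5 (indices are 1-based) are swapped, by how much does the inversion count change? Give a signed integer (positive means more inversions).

Positions 1 and 5 hold 40 and 34; after swapping, the array is [34, 27, 18, 19, 40, 47, 48, 46, 31].
For each element, count later entries that are smaller:
34 → 27, 18, 19, 31 → 4
27 → 18, 19 → 2
18 → none → 0
19 → none → 0
40 → 31 → 1
47 → 46, 31 → 2
48 → 46, 31 → 2
46 → 31 → 1
31 → none → 0
Sum: 4 + 2 + 0 + 0 + 1 + 2 + 2 + 1 + 0 = 12
Change: 12 − 13 = -1

-1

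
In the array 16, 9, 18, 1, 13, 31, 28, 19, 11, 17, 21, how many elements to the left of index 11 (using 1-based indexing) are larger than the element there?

The element at index 11 is 21.
Elements before it: 16, 9, 18, 1, 13, 31, 28, 19, 11, 17
Those larger than 21: 31, 28

2 such elements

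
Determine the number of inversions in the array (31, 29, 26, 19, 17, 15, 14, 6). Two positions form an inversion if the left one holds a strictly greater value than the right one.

There are 28 inversions.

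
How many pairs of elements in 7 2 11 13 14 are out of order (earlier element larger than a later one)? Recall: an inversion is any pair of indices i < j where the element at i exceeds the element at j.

1 inversion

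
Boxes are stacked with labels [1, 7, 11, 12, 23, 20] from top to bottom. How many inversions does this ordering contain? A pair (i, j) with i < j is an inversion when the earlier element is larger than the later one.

Out-of-order index pairs (1-indexed):
(5,6): 23 > 20
That's 1 pair.

There is 1 inversion.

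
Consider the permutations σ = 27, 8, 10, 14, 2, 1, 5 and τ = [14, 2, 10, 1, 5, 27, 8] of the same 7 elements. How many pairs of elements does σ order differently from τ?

12

Assign each item its position (1..7) in the first ordering, then rewrite the second ordering as that position sequence:
positions: 27→1, 8→2, 10→3, 14→4, 2→5, 1→6, 5→7
second ordering as positions: [4, 5, 3, 6, 7, 1, 2]
Discordant pairs = inversions in this position sequence.
4: 3, 1, 2 → 3
5: 3, 1, 2 → 3
3: 1, 2 → 2
6: 1, 2 → 2
7: 1, 2 → 2
1: 0
2: 0
Total: 3 + 3 + 2 + 2 + 2 + 0 + 0 = 12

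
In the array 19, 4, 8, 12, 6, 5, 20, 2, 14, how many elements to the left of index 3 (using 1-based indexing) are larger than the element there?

1 such element

The element at index 3 is 8.
Elements before it: 19, 4
Those larger than 8: 19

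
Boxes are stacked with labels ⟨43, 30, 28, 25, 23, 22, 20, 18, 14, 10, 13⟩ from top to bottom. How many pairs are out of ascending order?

54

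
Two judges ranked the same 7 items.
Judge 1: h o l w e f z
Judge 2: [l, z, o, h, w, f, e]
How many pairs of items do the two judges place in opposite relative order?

Assign each item its position (1..7) in the first ordering, then rewrite the second ordering as that position sequence:
positions: h→1, o→2, l→3, w→4, e→5, f→6, z→7
second ordering as positions: [3, 7, 2, 1, 4, 6, 5]
Discordant pairs = inversions in this position sequence.
3: 2, 1 → 2
7: 2, 1, 4, 6, 5 → 5
2: 1 → 1
1: 0
4: 0
6: 5 → 1
5: 0
Total: 2 + 5 + 1 + 0 + 0 + 1 + 0 = 9

9 discordant pairs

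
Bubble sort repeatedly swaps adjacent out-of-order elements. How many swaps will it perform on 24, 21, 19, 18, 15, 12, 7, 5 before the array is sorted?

Each adjacent swap fixes exactly one inversion, so the minimum swap count equals the number of inversions.
Count inversions — for each element, later elements that are smaller:
24: 21, 19, 18, 15, 12, 7, 5 → 7
21: 19, 18, 15, 12, 7, 5 → 6
19: 18, 15, 12, 7, 5 → 5
18: 15, 12, 7, 5 → 4
15: 12, 7, 5 → 3
12: 7, 5 → 2
7: 5 → 1
5: none → 0
Total inversions: 7 + 6 + 5 + 4 + 3 + 2 + 1 + 0 = 28

28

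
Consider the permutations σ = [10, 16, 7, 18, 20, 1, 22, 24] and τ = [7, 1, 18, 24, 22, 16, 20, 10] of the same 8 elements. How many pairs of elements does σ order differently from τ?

Assign each item its position (1..8) in the first ordering, then rewrite the second ordering as that position sequence:
positions: 10→1, 16→2, 7→3, 18→4, 20→5, 1→6, 22→7, 24→8
second ordering as positions: [3, 6, 4, 8, 7, 2, 5, 1]
Discordant pairs = inversions in this position sequence.
3: 2, 1 → 2
6: 4, 2, 5, 1 → 4
4: 2, 1 → 2
8: 7, 2, 5, 1 → 4
7: 2, 5, 1 → 3
2: 1 → 1
5: 1 → 1
1: 0
Total: 2 + 4 + 2 + 4 + 3 + 1 + 1 + 0 = 17

Discordant pairs: 17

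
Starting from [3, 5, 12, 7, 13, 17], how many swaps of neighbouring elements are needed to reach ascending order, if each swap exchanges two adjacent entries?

1

Minimum adjacent swaps = number of inversions (each swap of adjacent out-of-order elements removes one inversion and no swap can remove more).
Count inversions — for each element, later elements that are smaller:
3: none → 0
5: none → 0
12: 7 → 1
7: none → 0
13: none → 0
17: none → 0
Total inversions: 0 + 0 + 1 + 0 + 0 + 0 = 1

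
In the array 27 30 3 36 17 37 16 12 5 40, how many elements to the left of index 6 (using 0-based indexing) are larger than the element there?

The element at index 6 is 16.
Elements before it: 27, 30, 3, 36, 17, 37
Those larger than 16: 27, 30, 36, 17, 37

5 such elements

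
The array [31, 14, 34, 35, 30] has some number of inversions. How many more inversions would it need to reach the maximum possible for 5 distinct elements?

6 inversions short

Maximum inversions for 5 distinct elements is C(5, 2) = 5·4/2 = 10.
Current inversions — for each element, count later smaller elements:
31: 2
14: 0
34: 1
35: 1
30: 0
Current total: 2 + 0 + 1 + 1 + 0 = 4
Shortfall: 10 − 4 = 6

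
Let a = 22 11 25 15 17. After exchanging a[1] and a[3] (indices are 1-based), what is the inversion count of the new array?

Positions 1 and 3 hold 22 and 25; after swapping, the array is [25, 11, 22, 15, 17].
For each element, count later entries that are smaller:
25 → 11, 22, 15, 17 → 4
11 → none → 0
22 → 15, 17 → 2
15 → none → 0
17 → none → 0
Sum: 4 + 0 + 2 + 0 + 0 = 6

There are 6 inversions.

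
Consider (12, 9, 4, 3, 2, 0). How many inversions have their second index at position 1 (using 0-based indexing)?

The element at index 1 is 9.
Elements before it: 12
Those larger than 9: 12

1 such element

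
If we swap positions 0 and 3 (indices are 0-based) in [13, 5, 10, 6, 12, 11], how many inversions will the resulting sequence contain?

Positions 0 and 3 hold 13 and 6; after swapping, the array is [6, 5, 10, 13, 12, 11].
Element-by-element contributions:
6 → 5 → 1
5 → none → 0
10 → none → 0
13 → 12, 11 → 2
12 → 11 → 1
11 → none → 0
Sum: 1 + 0 + 0 + 2 + 1 + 0 = 4

There are 4 inversions.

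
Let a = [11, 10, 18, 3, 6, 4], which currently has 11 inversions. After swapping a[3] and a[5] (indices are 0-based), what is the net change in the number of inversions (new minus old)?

+1

Positions 3 and 5 hold 3 and 4; after swapping, the array is [11, 10, 18, 4, 6, 3].
Sweep left to right; for each value list the smaller values that follow it:
11: 4
10: 3
18: 3
4: 1
6: 1
3: 0
Sum: 4 + 3 + 3 + 1 + 1 + 0 = 12
Change: 12 − 11 = +1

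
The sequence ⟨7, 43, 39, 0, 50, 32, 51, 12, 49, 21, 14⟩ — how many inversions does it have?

Element-by-element contributions:
7 → 0 → 1
43 → 39, 0, 32, 12, 21, 14 → 6
39 → 0, 32, 12, 21, 14 → 5
0 → none → 0
50 → 32, 12, 49, 21, 14 → 5
32 → 12, 21, 14 → 3
51 → 12, 49, 21, 14 → 4
12 → none → 0
49 → 21, 14 → 2
21 → 14 → 1
14 → none → 0
Sum: 1 + 6 + 5 + 0 + 5 + 3 + 4 + 0 + 2 + 1 + 0 = 27

27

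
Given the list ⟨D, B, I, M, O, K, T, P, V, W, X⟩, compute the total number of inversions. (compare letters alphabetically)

There are 4 inversions.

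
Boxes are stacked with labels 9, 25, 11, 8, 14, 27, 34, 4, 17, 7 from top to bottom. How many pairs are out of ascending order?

Out-of-order pairs: 23

Sweep left to right; for each value list the smaller values that follow it:
9 → 8, 4, 7 → 3
25 → 11, 8, 14, 4, 17, 7 → 6
11 → 8, 4, 7 → 3
8 → 4, 7 → 2
14 → 4, 7 → 2
27 → 4, 17, 7 → 3
34 → 4, 17, 7 → 3
4 → none → 0
17 → 7 → 1
7 → none → 0
Sum: 3 + 6 + 3 + 2 + 2 + 3 + 3 + 0 + 1 + 0 = 23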